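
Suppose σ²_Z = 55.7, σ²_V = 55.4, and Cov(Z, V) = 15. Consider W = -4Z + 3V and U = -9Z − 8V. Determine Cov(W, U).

Cov(W, U) = 750.6

By bilinearity, Cov(W, U) = ac·σ²_Z + bd·σ²_V + (ad+bc)·Cov(Z, V), with a=-4, b=3, c=-9, d=-8.
ac·σ²_Z = (-4)·(-9)·55.7 = 2005.2
bd·σ²_V = 3·(-8)·55.4 = -1329.6
(ad+bc)·Cov(Z, V) = (5)·15 = 75
Cov(W, U) = 2005.2 + (-1329.6) + 75 = 750.6.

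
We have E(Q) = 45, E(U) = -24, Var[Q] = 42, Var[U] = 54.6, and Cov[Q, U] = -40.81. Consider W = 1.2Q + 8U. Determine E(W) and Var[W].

E(W) = 1.2·E(Q) + 8·E(U) = 1.2·45 + 8·(-24) = -138.
Var[W] = a²·Var[Q] + b²·Var[U] + 2ab·Cov[Q, U] with a = 1.2, b = 8.
= 1.2²·42 + 8²·54.6 + 2·1.2·8·(-40.81)
= 60.48 + 3494.4 + (-783.552) = 2771.328.

E(W) = -138, Var[W] = 2771.328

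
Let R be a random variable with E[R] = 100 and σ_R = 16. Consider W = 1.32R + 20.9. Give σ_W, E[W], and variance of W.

σ_W = 21.12, E[W] = 152.9, variance of W = 446.0544

W = 1.32R + 20.9 is linear with a = 1.32, b = 20.9.
σ_W = |a|·σ_R = |1.32|·16 = 21.12.
E[W] = a·E[R] + b = 1.32·100 + 20.9 = 152.9.
variance of R = 16² = 256.
variance of W = a²·variance of R = 1.32²·256 = 446.0544 (the additive constant 20.9 does not affect variance).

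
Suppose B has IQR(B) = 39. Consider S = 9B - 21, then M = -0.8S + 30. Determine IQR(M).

IQR(M) = 280.8

IQR(S) = |9|·39 = 351.
IQR(M) = |-0.8|·351 = 280.8.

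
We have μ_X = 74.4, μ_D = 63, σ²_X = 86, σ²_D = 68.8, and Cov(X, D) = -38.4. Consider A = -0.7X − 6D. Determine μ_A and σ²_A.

μ_A = (-0.7)·μ_X + (-6)·μ_D = (-0.7)·74.4 + (-6)·63 = -430.08.
σ²_A = a²·σ²_X + b²·σ²_D + 2ab·Cov(X, D) with a = -0.7, b = -6.
= (-0.7)²·86 + (-6)²·68.8 + 2·(-0.7)·(-6)·(-38.4)
= 42.14 + 2476.8 + (-322.56) = 2196.38.

μ_A = -430.08, σ²_A = 2196.38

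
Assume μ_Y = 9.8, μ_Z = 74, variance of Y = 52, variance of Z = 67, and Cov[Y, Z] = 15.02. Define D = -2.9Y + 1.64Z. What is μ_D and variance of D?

μ_D = (-2.9)·μ_Y + 1.64·μ_Z = (-2.9)·9.8 + 1.64·74 = 92.94.
variance of D = a²·variance of Y + b²·variance of Z + 2ab·Cov[Y, Z] with a = -2.9, b = 1.64.
= (-2.9)²·52 + 1.64²·67 + 2·(-2.9)·1.64·15.02
= 437.32 + 180.2032 + (-142.87024) = 474.65296.

μ_D = 92.94, variance of D = 474.65296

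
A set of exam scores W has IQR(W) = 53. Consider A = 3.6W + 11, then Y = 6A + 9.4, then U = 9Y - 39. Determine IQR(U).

IQR(A) = |3.6|·53 = 190.8.
IQR(Y) = |6|·190.8 = 1144.8.
IQR(U) = |9|·1144.8 = 10303.2.

IQR(U) = 10303.2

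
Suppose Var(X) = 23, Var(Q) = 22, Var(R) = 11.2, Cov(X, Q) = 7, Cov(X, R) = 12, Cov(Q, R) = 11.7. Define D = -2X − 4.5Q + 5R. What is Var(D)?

Var(D) = 177

Var(D) = a²·Var(X) + b²·Var(Q) + c²·Var(R) + 2ab·Cov(X, Q) + 2ac·Cov(X, R) + 2bc·Cov(Q, R), with a = -2, b = -4.5, c = 5.
= 92 + 445.5 + 280 + 126 + (-240) + (-526.5)
= 177.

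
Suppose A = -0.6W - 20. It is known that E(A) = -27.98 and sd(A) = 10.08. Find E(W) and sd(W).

E(W) = 13.3, sd(W) = 16.8

From A = -0.6W - 20: E(A) = a·E(W) + b, so E(W) = (E(A) − b)/a = (-27.98 − (-20))/(-0.6) = 13.3.
sd(A) = |a|·sd(W), so sd(W) = 10.08/|-0.6| = 16.8.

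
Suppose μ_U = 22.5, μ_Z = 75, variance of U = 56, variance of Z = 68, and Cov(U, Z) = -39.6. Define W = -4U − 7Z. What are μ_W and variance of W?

μ_W = (-4)·μ_U + (-7)·μ_Z = (-4)·22.5 + (-7)·75 = -615.
variance of W = a²·variance of U + b²·variance of Z + 2ab·Cov(U, Z) with a = -4, b = -7.
= (-4)²·56 + (-7)²·68 + 2·(-4)·(-7)·(-39.6)
= 896 + 3332 + (-2217.6) = 2010.4.

μ_W = -615, variance of W = 2010.4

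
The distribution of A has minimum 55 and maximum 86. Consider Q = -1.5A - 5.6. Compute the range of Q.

Range(Q) = 46.5

Range of A = 86 − 55 = 31.
Range(Q) = |a|·Range(A) = |-1.5|·31 = 46.5.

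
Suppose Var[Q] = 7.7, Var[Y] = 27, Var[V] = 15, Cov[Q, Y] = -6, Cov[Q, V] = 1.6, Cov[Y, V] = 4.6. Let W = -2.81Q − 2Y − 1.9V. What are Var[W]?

Var[W] = a²·Var[Q] + b²·Var[Y] + c²·Var[V] + 2ab·Cov[Q, Y] + 2ac·Cov[Q, V] + 2bc·Cov[Y, V], with a = -2.81, b = -2, c = -1.9.
= 60.79997 + 108 + 54.15 + (-67.44) + 17.0848 + 34.96
= 207.55477.

Var[W] = 207.55477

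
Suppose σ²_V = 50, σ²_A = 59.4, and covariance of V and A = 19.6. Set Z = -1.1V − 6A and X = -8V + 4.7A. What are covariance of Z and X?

covariance of Z and X = -395.612

By bilinearity, covariance of Z and X = ac·σ²_V + bd·σ²_A + (ad+bc)·covariance of V and A, with a=-1.1, b=-6, c=-8, d=4.7.
ac·σ²_V = (-1.1)·(-8)·50 = 440
bd·σ²_A = (-6)·4.7·59.4 = -1675.08
(ad+bc)·covariance of V and A = (42.83)·19.6 = 839.468
covariance of Z and X = 440 + (-1675.08) + 839.468 = -395.612.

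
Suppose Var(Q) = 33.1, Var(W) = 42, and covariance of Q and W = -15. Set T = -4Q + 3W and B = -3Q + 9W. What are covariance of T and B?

covariance of T and B = 2206.2

By bilinearity, covariance of T and B = ac·Var(Q) + bd·Var(W) + (ad+bc)·covariance of Q and W, with a=-4, b=3, c=-3, d=9.
ac·Var(Q) = (-4)·(-3)·33.1 = 397.2
bd·Var(W) = 3·9·42 = 1134
(ad+bc)·covariance of Q and W = (-45)·(-15) = 675
covariance of T and B = 397.2 + 1134 + 675 = 2206.2.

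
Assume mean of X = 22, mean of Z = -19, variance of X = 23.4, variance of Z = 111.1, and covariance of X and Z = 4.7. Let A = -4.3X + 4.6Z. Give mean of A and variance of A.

mean of A = -182, variance of A = 2597.61

mean of A = (-4.3)·mean of X + 4.6·mean of Z = (-4.3)·22 + 4.6·(-19) = -182.
variance of A = a²·variance of X + b²·variance of Z + 2ab·covariance of X and Z with a = -4.3, b = 4.6.
= (-4.3)²·23.4 + 4.6²·111.1 + 2·(-4.3)·4.6·4.7
= 432.666 + 2350.876 + (-185.932) = 2597.61.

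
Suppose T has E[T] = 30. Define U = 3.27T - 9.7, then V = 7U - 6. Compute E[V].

E[U] = 3.27·30 + (-9.7) = 88.4.
E[V] = 7·88.4 + (-6) = 612.8.

E[V] = 612.8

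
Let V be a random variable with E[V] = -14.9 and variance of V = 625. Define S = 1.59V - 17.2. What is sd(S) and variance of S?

sd(S) = 39.75, variance of S = 1580.0625

S = 1.59V - 17.2 is linear with a = 1.59, b = -17.2.
sd(V) = √625 = 25.
sd(S) = |a|·sd(V) = |1.59|·25 = 39.75.
variance of S = a²·variance of V = 1.59²·625 = 1580.0625 (the additive constant -17.2 does not affect variance).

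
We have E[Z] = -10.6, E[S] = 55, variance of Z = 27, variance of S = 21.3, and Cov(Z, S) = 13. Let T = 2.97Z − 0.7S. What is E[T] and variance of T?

E[T] = -69.982, variance of T = 194.5473

E[T] = 2.97·E[Z] + (-0.7)·E[S] = 2.97·(-10.6) + (-0.7)·55 = -69.982.
variance of T = a²·variance of Z + b²·variance of S + 2ab·Cov(Z, S) with a = 2.97, b = -0.7.
= 2.97²·27 + (-0.7)²·21.3 + 2·2.97·(-0.7)·13
= 238.1643 + 10.437 + (-54.054) = 194.5473.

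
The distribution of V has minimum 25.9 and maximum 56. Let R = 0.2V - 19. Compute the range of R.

Range of V = 56 − 25.9 = 30.1.
Range(R) = |a|·Range(V) = |0.2|·30.1 = 6.02.

Range(R) = 6.02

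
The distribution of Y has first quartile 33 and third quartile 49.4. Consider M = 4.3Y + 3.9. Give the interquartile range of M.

IQR of Y = Q3 − Q1 = 49.4 − 33 = 16.4.
Under M = aY + b, IQR(M) = |a|·IQR(Y) = |4.3|·16.4 = 70.52 (shifts cancel; spread scales by |a|).

IQR(M) = 70.52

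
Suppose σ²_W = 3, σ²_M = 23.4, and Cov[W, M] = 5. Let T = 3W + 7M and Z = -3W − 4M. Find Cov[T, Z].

Cov[T, Z] = -847.2

By bilinearity, Cov[T, Z] = ac·σ²_W + bd·σ²_M + (ad+bc)·Cov[W, M], with a=3, b=7, c=-3, d=-4.
ac·σ²_W = 3·(-3)·3 = -27
bd·σ²_M = 7·(-4)·23.4 = -655.2
(ad+bc)·Cov[W, M] = (-33)·5 = -165
Cov[T, Z] = -27 + (-655.2) + (-165) = -847.2.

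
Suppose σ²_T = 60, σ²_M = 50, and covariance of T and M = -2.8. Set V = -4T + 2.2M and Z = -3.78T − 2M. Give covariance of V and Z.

By bilinearity, covariance of V and Z = ac·σ²_T + bd·σ²_M + (ad+bc)·covariance of T and M, with a=-4, b=2.2, c=-3.78, d=-2.
ac·σ²_T = (-4)·(-3.78)·60 = 907.2
bd·σ²_M = 2.2·(-2)·50 = -220
(ad+bc)·covariance of T and M = (-0.316)·(-2.8) = 0.8848
covariance of V and Z = 907.2 + (-220) + 0.8848 = 688.0848.

covariance of V and Z = 688.0848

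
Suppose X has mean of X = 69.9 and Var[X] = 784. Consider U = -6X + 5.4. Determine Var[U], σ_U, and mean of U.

Var[U] = 28224, σ_U = 168, mean of U = -414

U = -6X + 5.4 is linear with a = -6, b = 5.4.
Var[U] = a²·Var[X] = (-6)²·784 = 28224 (the additive constant 5.4 does not affect variance).
σ_X = √784 = 28.
σ_U = |a|·σ_X = |-6|·28 = 168.
mean of U = a·mean of X + b = (-6)·69.9 + 5.4 = -414.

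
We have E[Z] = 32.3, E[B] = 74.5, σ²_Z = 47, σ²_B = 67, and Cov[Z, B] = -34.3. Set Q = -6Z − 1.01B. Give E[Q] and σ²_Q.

E[Q] = -269.045, σ²_Q = 1344.6307

E[Q] = (-6)·E[Z] + (-1.01)·E[B] = (-6)·32.3 + (-1.01)·74.5 = -269.045.
σ²_Q = a²·σ²_Z + b²·σ²_B + 2ab·Cov[Z, B] with a = -6, b = -1.01.
= (-6)²·47 + (-1.01)²·67 + 2·(-6)·(-1.01)·(-34.3)
= 1692 + 68.3467 + (-415.716) = 1344.6307.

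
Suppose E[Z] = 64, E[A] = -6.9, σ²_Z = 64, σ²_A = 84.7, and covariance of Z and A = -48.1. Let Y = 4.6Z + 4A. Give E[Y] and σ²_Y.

E[Y] = 266.8, σ²_Y = 939.36

E[Y] = 4.6·E[Z] + 4·E[A] = 4.6·64 + 4·(-6.9) = 266.8.
σ²_Y = a²·σ²_Z + b²·σ²_A + 2ab·covariance of Z and A with a = 4.6, b = 4.
= 4.6²·64 + 4²·84.7 + 2·4.6·4·(-48.1)
= 1354.24 + 1355.2 + (-1770.08) = 939.36.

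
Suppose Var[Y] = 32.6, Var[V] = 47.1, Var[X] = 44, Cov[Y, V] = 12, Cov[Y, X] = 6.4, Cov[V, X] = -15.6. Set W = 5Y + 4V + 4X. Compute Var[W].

Var[W] = a²·Var[Y] + b²·Var[V] + c²·Var[X] + 2ab·Cov[Y, V] + 2ac·Cov[Y, X] + 2bc·Cov[V, X], with a = 5, b = 4, c = 4.
= 815 + 753.6 + 704 + 480 + 256 + (-499.2)
= 2509.4.

Var[W] = 2509.4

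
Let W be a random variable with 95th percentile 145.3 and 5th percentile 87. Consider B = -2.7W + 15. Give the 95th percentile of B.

95th percentile of B = -219.9

Since a = -2.7 < 0 the transformation is decreasing, reversing order: the 95th percentile of B corresponds to the 5th percentile of W.
So P_{95}(B) = a·P_{5}(W) + b = (-2.7)·87 + 15 = -219.9.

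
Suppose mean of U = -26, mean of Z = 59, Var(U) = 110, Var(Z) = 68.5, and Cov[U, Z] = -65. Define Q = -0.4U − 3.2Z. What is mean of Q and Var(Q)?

mean of Q = -178.4, Var(Q) = 552.64

mean of Q = (-0.4)·mean of U + (-3.2)·mean of Z = (-0.4)·(-26) + (-3.2)·59 = -178.4.
Var(Q) = a²·Var(U) + b²·Var(Z) + 2ab·Cov[U, Z] with a = -0.4, b = -3.2.
= (-0.4)²·110 + (-3.2)²·68.5 + 2·(-0.4)·(-3.2)·(-65)
= 17.6 + 701.44 + (-166.4) = 552.64.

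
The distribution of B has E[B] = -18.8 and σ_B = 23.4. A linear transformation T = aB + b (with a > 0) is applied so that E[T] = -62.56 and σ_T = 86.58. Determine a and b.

a = 3.7, b = 7

σ_T = a·σ_B (a > 0), so a = 86.58/23.4 = 3.7.
E[T] = a·E[B] + b, so b = -62.56 − 3.7·(-18.8) = 7.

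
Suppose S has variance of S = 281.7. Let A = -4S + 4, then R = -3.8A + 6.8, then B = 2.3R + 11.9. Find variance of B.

variance of A = (-4)²·281.7 = 4507.2.
variance of R = (-3.8)²·4507.2 = 65083.968.
variance of B = 2.3²·65083.968 = 344294.19072.

variance of B = 344294.19072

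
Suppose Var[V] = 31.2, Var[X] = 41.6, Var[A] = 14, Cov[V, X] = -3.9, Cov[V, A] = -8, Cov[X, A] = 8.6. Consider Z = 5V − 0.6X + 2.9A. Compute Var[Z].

Var[Z] = 674.188

Var[Z] = a²·Var[V] + b²·Var[X] + c²·Var[A] + 2ab·Cov[V, X] + 2ac·Cov[V, A] + 2bc·Cov[X, A], with a = 5, b = -0.6, c = 2.9.
= 780 + 14.976 + 117.74 + 23.4 + (-232) + (-29.928)
= 674.188.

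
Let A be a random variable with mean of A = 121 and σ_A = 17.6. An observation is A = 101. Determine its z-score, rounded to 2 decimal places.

z = -1.14

z = (A − mean of A) / σ_A = (101 − 121) / 17.6 ≈ -1.14.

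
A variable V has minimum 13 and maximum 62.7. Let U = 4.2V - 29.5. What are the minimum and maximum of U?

a = 4.2 > 0, so min(U) = a·min(V)+b = 4.2·13 + (-29.5) = 25.1 and max(U) = 4.2·62.7 + (-29.5) = 233.84.

min(U) = 25.1, max(U) = 233.84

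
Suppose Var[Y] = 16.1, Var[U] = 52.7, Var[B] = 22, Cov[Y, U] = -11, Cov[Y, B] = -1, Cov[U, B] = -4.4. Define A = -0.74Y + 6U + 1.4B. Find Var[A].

Var[A] = 1974.96836

Var[A] = a²·Var[Y] + b²·Var[U] + c²·Var[B] + 2ab·Cov[Y, U] + 2ac·Cov[Y, B] + 2bc·Cov[U, B], with a = -0.74, b = 6, c = 1.4.
= 8.81636 + 1897.2 + 43.12 + 97.68 + 2.072 + (-73.92)
= 1974.96836.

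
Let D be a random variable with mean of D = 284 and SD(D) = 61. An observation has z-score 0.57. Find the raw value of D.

D = 318.77

D = mean of D + z·SD(D) = 284 + 0.57·61 = 318.77.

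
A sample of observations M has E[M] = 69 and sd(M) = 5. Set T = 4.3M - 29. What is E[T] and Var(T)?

T = 4.3M - 29 is linear with a = 4.3, b = -29.
E[T] = a·E[M] + b = 4.3·69 + (-29) = 267.7.
Var(M) = 5² = 25.
Var(T) = a²·Var(M) = 4.3²·25 = 462.25 (the additive constant -29 does not affect variance).

E[T] = 267.7, Var(T) = 462.25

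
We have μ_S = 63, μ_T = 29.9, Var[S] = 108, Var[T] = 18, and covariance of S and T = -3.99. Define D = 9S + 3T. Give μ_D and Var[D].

μ_D = 9·μ_S + 3·μ_T = 9·63 + 3·29.9 = 656.7.
Var[D] = a²·Var[S] + b²·Var[T] + 2ab·covariance of S and T with a = 9, b = 3.
= 9²·108 + 3²·18 + 2·9·3·(-3.99)
= 8748 + 162 + (-215.46) = 8694.54.

μ_D = 656.7, Var[D] = 8694.54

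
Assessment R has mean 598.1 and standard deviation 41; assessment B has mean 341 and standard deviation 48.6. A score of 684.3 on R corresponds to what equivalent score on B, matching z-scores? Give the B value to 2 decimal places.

B = 443.18

z = (684.3 − 598.1)/41 ≈ 2.1024.
B = 341 + z·48.6 = 341 + (684.3 − 598.1)·48.6/41 ≈ 443.18.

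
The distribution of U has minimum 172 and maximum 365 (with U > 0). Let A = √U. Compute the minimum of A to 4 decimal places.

min(A) = 13.1149

√U is increasing on this domain, so min(A) comes from min(U) = 172: min(A) = √(172) ≈ 13.1149.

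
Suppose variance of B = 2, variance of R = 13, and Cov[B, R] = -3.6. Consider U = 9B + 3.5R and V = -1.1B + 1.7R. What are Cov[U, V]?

By bilinearity, Cov[U, V] = ac·variance of B + bd·variance of R + (ad+bc)·Cov[B, R], with a=9, b=3.5, c=-1.1, d=1.7.
ac·variance of B = 9·(-1.1)·2 = -19.8
bd·variance of R = 3.5·1.7·13 = 77.35
(ad+bc)·Cov[B, R] = (11.45)·(-3.6) = -41.22
Cov[U, V] = -19.8 + 77.35 + (-41.22) = 16.33.

Cov[U, V] = 16.33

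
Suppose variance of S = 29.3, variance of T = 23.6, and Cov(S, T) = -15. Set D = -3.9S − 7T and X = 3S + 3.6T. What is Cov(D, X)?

Cov(D, X) = -411.93

By bilinearity, Cov(D, X) = ac·variance of S + bd·variance of T + (ad+bc)·Cov(S, T), with a=-3.9, b=-7, c=3, d=3.6.
ac·variance of S = (-3.9)·3·29.3 = -342.81
bd·variance of T = (-7)·3.6·23.6 = -594.72
(ad+bc)·Cov(S, T) = (-35.04)·(-15) = 525.6
Cov(D, X) = -342.81 + (-594.72) + 525.6 = -411.93.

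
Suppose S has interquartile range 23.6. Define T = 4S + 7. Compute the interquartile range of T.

Under T = aS + b, IQR(T) = |a|·IQR(S) = |4|·23.6 = 94.4 (shifts cancel; spread scales by |a|).

IQR(T) = 94.4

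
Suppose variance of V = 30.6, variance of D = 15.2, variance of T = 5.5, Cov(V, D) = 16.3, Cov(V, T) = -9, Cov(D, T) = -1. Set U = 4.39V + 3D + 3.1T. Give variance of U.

variance of U = a²·variance of V + b²·variance of D + c²·variance of T + 2ab·Cov(V, D) + 2ac·Cov(V, T) + 2bc·Cov(D, T), with a = 4.39, b = 3, c = 3.1.
= 589.72626 + 136.8 + 52.855 + 429.342 + (-244.962) + (-18.6)
= 945.16126.

variance of U = 945.16126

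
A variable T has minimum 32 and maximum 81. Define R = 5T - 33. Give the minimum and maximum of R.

a = 5 > 0, so min(R) = a·min(T)+b = 5·32 + (-33) = 127 and max(R) = 5·81 + (-33) = 372.

min(R) = 127, max(R) = 372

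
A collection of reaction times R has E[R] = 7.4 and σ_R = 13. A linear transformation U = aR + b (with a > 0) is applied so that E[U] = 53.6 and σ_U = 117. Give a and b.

a = 9, b = -13

σ_U = a·σ_R (a > 0), so a = 117/13 = 9.
E[U] = a·E[R] + b, so b = 53.6 − 9·7.4 = -13.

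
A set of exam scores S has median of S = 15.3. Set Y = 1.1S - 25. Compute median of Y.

median of Y = -8.17

A linear map preserves order up to sign, so median of Y = a·median of S + b = 1.1·15.3 + (-25) = -8.17.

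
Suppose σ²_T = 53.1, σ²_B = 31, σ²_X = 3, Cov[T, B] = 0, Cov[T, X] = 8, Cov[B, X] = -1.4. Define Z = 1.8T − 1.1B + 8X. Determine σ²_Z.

σ²_Z = a²·σ²_T + b²·σ²_B + c²·σ²_X + 2ab·Cov[T, B] + 2ac·Cov[T, X] + 2bc·Cov[B, X], with a = 1.8, b = -1.1, c = 8.
= 172.044 + 37.51 + 192 + 0 + 230.4 + 24.64
= 656.594.

σ²_Z = 656.594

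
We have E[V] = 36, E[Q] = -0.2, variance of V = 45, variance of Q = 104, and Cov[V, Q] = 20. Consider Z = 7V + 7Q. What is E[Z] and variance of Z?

E[Z] = 250.6, variance of Z = 9261

E[Z] = 7·E[V] + 7·E[Q] = 7·36 + 7·(-0.2) = 250.6.
variance of Z = a²·variance of V + b²·variance of Q + 2ab·Cov[V, Q] with a = 7, b = 7.
= 7²·45 + 7²·104 + 2·7·7·20
= 2205 + 5096 + 1960 = 9261.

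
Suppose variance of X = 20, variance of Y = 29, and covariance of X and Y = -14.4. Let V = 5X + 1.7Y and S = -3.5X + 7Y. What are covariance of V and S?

covariance of V and S = -423.22

By bilinearity, covariance of V and S = ac·variance of X + bd·variance of Y + (ad+bc)·covariance of X and Y, with a=5, b=1.7, c=-3.5, d=7.
ac·variance of X = 5·(-3.5)·20 = -350
bd·variance of Y = 1.7·7·29 = 345.1
(ad+bc)·covariance of X and Y = (29.05)·(-14.4) = -418.32
covariance of V and S = -350 + 345.1 + (-418.32) = -423.22.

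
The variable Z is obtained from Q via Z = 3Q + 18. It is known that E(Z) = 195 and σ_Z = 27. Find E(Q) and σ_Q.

From Z = 3Q + 18: E(Z) = a·E(Q) + b, so E(Q) = (E(Z) − b)/a = (195 − 18)/3 = 59.
σ_Z = |a|·σ_Q, so σ_Q = 27/|3| = 9.

E(Q) = 59, σ_Q = 9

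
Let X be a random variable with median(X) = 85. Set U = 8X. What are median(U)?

A linear map preserves order up to sign, so median(U) = a·median(X) + b = 8·85 = 680.

median(U) = 680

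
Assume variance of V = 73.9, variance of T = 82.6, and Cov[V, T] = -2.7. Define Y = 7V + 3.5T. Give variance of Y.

variance of Y = 4500.65

variance of Y = a²·variance of V + b²·variance of T + 2ab·Cov[V, T] with a = 7, b = 3.5.
= 7²·73.9 + 3.5²·82.6 + 2·7·3.5·(-2.7)
= 3621.1 + 1011.85 + (-132.3) = 4500.65.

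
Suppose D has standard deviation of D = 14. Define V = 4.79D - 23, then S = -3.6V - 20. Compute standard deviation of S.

standard deviation of V = |4.79|·14 = 67.06.
standard deviation of S = |-3.6|·67.06 = 241.416.

standard deviation of S = 241.416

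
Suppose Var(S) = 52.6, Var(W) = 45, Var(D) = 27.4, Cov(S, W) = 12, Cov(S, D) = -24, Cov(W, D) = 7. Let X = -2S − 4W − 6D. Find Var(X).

Var(X) = 1868.8

Var(X) = a²·Var(S) + b²·Var(W) + c²·Var(D) + 2ab·Cov(S, W) + 2ac·Cov(S, D) + 2bc·Cov(W, D), with a = -2, b = -4, c = -6.
= 210.4 + 720 + 986.4 + 192 + (-576) + 336
= 1868.8.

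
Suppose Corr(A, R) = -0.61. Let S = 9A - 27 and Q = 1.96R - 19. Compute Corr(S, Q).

Corr(S, Q) = -0.61

Linear rescalings preserve correlation up to sign; here the slopes 9 and 1.96 have the same sign, so Corr(S, Q) = Corr(A, R) = -0.61.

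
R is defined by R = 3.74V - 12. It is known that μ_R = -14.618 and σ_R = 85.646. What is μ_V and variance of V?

From R = 3.74V - 12: μ_R = a·μ_V + b, so μ_V = (μ_R − b)/a = (-14.618 − (-12))/3.74 = -0.7.
variance of R = 85.646² = 7335.237316.
variance of R = a²·variance of V, so variance of V = 7335.237316/3.74² = 524.41.

μ_V = -0.7, variance of V = 524.41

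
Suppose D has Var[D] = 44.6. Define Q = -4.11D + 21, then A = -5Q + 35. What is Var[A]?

Var[A] = 18834.6915

Var[Q] = (-4.11)²·44.6 = 753.38766.
Var[A] = (-5)²·753.38766 = 18834.6915.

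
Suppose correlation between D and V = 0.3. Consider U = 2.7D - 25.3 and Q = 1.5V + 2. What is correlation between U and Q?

Linear rescalings preserve correlation up to sign; here the slopes 2.7 and 1.5 have the same sign, so correlation between U and Q = correlation between D and V = 0.3.

correlation between U and Q = 0.3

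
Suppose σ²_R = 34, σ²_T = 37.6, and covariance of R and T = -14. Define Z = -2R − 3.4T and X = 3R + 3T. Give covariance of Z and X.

By bilinearity, covariance of Z and X = ac·σ²_R + bd·σ²_T + (ad+bc)·covariance of R and T, with a=-2, b=-3.4, c=3, d=3.
ac·σ²_R = (-2)·3·34 = -204
bd·σ²_T = (-3.4)·3·37.6 = -383.52
(ad+bc)·covariance of R and T = (-16.2)·(-14) = 226.8
covariance of Z and X = -204 + (-383.52) + 226.8 = -360.72.

covariance of Z and X = -360.72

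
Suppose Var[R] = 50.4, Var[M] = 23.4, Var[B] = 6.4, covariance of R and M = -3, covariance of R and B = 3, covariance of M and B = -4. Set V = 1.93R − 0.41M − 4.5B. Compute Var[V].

Var[V] = a²·Var[R] + b²·Var[M] + c²·Var[B] + 2ab·covariance of R and M + 2ac·covariance of R and B + 2bc·covariance of M and B, with a = 1.93, b = -0.41, c = -4.5.
= 187.73496 + 3.93354 + 129.6 + 4.7478 + (-52.11) + (-14.76)
= 259.1463.

Var[V] = 259.1463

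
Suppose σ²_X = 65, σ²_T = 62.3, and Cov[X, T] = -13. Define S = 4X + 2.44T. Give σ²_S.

σ²_S = a²·σ²_X + b²·σ²_T + 2ab·Cov[X, T] with a = 4, b = 2.44.
= 4²·65 + 2.44²·62.3 + 2·4·2.44·(-13)
= 1040 + 370.90928 + (-253.76) = 1157.14928.

σ²_S = 1157.14928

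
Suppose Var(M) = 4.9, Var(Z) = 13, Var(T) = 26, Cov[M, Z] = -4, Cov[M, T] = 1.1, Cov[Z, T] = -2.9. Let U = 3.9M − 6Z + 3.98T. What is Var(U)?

Var(U) = a²·Var(M) + b²·Var(Z) + c²·Var(T) + 2ab·Cov[M, Z] + 2ac·Cov[M, T] + 2bc·Cov[Z, T], with a = 3.9, b = -6, c = 3.98.
= 74.529 + 468 + 411.8504 + 187.2 + 34.1484 + 138.504
= 1314.2318.

Var(U) = 1314.2318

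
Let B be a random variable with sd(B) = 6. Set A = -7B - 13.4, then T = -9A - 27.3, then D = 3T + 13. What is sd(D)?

sd(A) = |-7|·6 = 42.
sd(T) = |-9|·42 = 378.
sd(D) = |3|·378 = 1134.

sd(D) = 1134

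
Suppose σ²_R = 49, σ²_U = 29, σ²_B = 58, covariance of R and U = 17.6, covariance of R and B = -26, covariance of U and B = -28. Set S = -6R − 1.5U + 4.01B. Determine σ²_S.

σ²_S = a²·σ²_R + b²·σ²_U + c²·σ²_B + 2ab·covariance of R and U + 2ac·covariance of R and B + 2bc·covariance of U and B, with a = -6, b = -1.5, c = 4.01.
= 1764 + 65.25 + 932.6458 + 316.8 + 1251.12 + 336.84
= 4666.6558.

σ²_S = 4666.6558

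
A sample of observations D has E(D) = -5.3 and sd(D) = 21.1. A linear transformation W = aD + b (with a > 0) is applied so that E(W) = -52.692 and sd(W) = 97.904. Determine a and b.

a = 4.64, b = -28.1

sd(W) = a·sd(D) (a > 0), so a = 97.904/21.1 = 4.64.
E(W) = a·E(D) + b, so b = -52.692 − 4.64·(-5.3) = -28.1.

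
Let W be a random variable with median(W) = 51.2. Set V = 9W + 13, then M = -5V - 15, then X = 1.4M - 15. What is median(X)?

median(X) = -3352.6

median(V) = 9·51.2 + 13 = 473.8.
median(M) = (-5)·473.8 + (-15) = -2384.
median(X) = 1.4·(-2384) + (-15) = -3352.6.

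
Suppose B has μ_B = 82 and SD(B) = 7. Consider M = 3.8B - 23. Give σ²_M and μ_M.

M = 3.8B - 23 is linear with a = 3.8, b = -23.
σ²_B = 7² = 49.
σ²_M = a²·σ²_B = 3.8²·49 = 707.56 (the additive constant -23 does not affect variance).
μ_M = a·μ_B + b = 3.8·82 + (-23) = 288.6.

σ²_M = 707.56, μ_M = 288.6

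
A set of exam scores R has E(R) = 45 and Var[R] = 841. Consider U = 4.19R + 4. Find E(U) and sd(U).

E(U) = 192.55, sd(U) = 121.51

U = 4.19R + 4 is linear with a = 4.19, b = 4.
E(U) = a·E(R) + b = 4.19·45 + 4 = 192.55.
sd(R) = √841 = 29.
sd(U) = |a|·sd(R) = |4.19|·29 = 121.51.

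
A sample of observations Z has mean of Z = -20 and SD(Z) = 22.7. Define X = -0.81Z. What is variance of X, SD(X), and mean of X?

X = -0.81Z is linear with a = -0.81, b = 0.
variance of Z = 22.7² = 515.29.
variance of X = a²·variance of Z = (-0.81)²·515.29 = 338.081769.
SD(X) = |a|·SD(Z) = |-0.81|·22.7 = 18.387.
mean of X = a·mean of Z + b = (-0.81)·(-20) = 16.2.

variance of X = 338.081769, SD(X) = 18.387, mean of X = 16.2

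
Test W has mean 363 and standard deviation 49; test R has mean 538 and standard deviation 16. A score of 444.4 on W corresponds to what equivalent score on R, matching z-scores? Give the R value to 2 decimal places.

R = 564.58

z = (444.4 − 363)/49 ≈ 1.6612.
R = 538 + z·16 = 538 + (444.4 − 363)·16/49 ≈ 564.58.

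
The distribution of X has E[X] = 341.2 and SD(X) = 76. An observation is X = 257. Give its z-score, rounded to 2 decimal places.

z = -1.11

z = (X − E[X]) / SD(X) = (257 − 341.2) / 76 ≈ -1.11.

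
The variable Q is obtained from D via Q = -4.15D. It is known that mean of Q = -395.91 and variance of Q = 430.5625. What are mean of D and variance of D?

mean of D = 95.4, variance of D = 25

From Q = -4.15D: mean of Q = a·mean of D + b, so mean of D = (mean of Q − b)/a = (-395.91 − 0)/(-4.15) = 95.4.
variance of Q = a²·variance of D, so variance of D = 430.5625/(-4.15)² = 25.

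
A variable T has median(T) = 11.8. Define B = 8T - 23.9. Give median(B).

median(B) = 70.5

A linear map preserves order up to sign, so median(B) = a·median(T) + b = 8·11.8 + (-23.9) = 70.5.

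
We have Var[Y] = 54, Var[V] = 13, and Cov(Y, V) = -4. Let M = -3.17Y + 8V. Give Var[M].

Var[M] = 1577.5206

Var[M] = a²·Var[Y] + b²·Var[V] + 2ab·Cov(Y, V) with a = -3.17, b = 8.
= (-3.17)²·54 + 8²·13 + 2·(-3.17)·8·(-4)
= 542.6406 + 832 + 202.88 = 1577.5206.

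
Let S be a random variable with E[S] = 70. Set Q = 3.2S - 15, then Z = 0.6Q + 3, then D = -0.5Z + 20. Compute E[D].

E[Q] = 3.2·70 + (-15) = 209.
E[Z] = 0.6·209 + 3 = 128.4.
E[D] = (-0.5)·128.4 + 20 = -44.2.

E[D] = -44.2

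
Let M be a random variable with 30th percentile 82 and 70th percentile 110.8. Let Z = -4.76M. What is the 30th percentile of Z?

30th percentile of Z = -527.408

Since a = -4.76 < 0 the transformation is decreasing, reversing order: the 30th percentile of Z corresponds to the 70th percentile of M.
So P_{30}(Z) = a·P_{70}(M) + b = (-4.76)·110.8 = -527.408.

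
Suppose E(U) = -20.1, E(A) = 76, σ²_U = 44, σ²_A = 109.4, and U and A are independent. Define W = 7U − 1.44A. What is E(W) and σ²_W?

E(W) = -250.14, σ²_W = 2382.85184

E(W) = 7·E(U) + (-1.44)·E(A) = 7·(-20.1) + (-1.44)·76 = -250.14.
σ²_W = a²·σ²_U + b²·σ²_A + 2ab·Cov(U, A) with a = 7, b = -1.44.
Independence gives Cov(U, A) = 0.
= 7²·44 + (-1.44)²·109.4 + 2·7·(-1.44)·0
= 2156 + 226.85184 + 0 = 2382.85184.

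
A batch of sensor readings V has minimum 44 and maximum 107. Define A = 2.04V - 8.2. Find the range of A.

Range(A) = 128.52

Range of V = 107 − 44 = 63.
Range(A) = |a|·Range(V) = |2.04|·63 = 128.52.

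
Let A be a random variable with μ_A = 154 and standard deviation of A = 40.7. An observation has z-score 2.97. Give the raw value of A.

A = μ_A + z·standard deviation of A = 154 + 2.97·40.7 = 274.879.

A = 274.879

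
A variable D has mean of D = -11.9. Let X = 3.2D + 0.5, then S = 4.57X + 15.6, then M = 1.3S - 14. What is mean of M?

mean of M = -216.98278

mean of X = 3.2·(-11.9) + 0.5 = -37.58.
mean of S = 4.57·(-37.58) + 15.6 = -156.1406.
mean of M = 1.3·(-156.1406) + (-14) = -216.98278.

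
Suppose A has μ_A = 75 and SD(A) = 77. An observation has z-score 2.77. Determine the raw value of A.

A = 288.29

A = μ_A + z·SD(A) = 75 + 2.77·77 = 288.29.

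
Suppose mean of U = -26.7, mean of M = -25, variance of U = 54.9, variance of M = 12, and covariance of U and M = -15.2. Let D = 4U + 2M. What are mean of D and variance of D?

mean of D = 4·mean of U + 2·mean of M = 4·(-26.7) + 2·(-25) = -156.8.
variance of D = a²·variance of U + b²·variance of M + 2ab·covariance of U and M with a = 4, b = 2.
= 4²·54.9 + 2²·12 + 2·4·2·(-15.2)
= 878.4 + 48 + (-243.2) = 683.2.

mean of D = -156.8, variance of D = 683.2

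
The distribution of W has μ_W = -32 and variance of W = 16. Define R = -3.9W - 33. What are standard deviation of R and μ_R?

standard deviation of R = 15.6, μ_R = 91.8

R = -3.9W - 33 is linear with a = -3.9, b = -33.
standard deviation of W = √16 = 4.
standard deviation of R = |a|·standard deviation of W = |-3.9|·4 = 15.6.
μ_R = a·μ_W + b = (-3.9)·(-32) + (-33) = 91.8.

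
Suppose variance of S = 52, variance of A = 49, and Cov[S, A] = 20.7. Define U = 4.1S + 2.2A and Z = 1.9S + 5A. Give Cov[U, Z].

Cov[U, Z] = 1454.956

By bilinearity, Cov[U, Z] = ac·variance of S + bd·variance of A + (ad+bc)·Cov[S, A], with a=4.1, b=2.2, c=1.9, d=5.
ac·variance of S = 4.1·1.9·52 = 405.08
bd·variance of A = 2.2·5·49 = 539
(ad+bc)·Cov[S, A] = (24.68)·20.7 = 510.876
Cov[U, Z] = 405.08 + 539 + 510.876 = 1454.956.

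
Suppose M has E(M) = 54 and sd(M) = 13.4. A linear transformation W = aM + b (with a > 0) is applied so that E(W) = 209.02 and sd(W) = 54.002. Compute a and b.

sd(W) = a·sd(M) (a > 0), so a = 54.002/13.4 = 4.03.
E(W) = a·E(M) + b, so b = 209.02 − 4.03·54 = -8.6.

a = 4.03, b = -8.6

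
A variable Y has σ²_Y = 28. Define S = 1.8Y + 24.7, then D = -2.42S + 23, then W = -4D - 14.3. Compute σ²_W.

σ²_S = 1.8²·28 = 90.72.
σ²_D = (-2.42)²·90.72 = 531.292608.
σ²_W = (-4)²·531.292608 = 8500.681728.

σ²_W = 8500.681728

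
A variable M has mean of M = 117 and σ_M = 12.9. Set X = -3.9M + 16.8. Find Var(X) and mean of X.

Var(X) = 2531.0961, mean of X = -439.5

X = -3.9M + 16.8 is linear with a = -3.9, b = 16.8.
Var(M) = 12.9² = 166.41.
Var(X) = a²·Var(M) = (-3.9)²·166.41 = 2531.0961 (the additive constant 16.8 does not affect variance).
mean of X = a·mean of M + b = (-3.9)·117 + 16.8 = -439.5.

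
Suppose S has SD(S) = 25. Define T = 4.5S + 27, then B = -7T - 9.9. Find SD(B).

SD(T) = |4.5|·25 = 112.5.
SD(B) = |-7|·112.5 = 787.5.

SD(B) = 787.5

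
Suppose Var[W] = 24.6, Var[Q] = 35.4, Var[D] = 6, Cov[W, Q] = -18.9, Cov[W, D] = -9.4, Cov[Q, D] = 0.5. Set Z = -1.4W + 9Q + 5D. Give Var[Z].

Var[Z] = a²·Var[W] + b²·Var[Q] + c²·Var[D] + 2ab·Cov[W, Q] + 2ac·Cov[W, D] + 2bc·Cov[Q, D], with a = -1.4, b = 9, c = 5.
= 48.216 + 2867.4 + 150 + 476.28 + 131.6 + 45
= 3718.496.

Var[Z] = 3718.496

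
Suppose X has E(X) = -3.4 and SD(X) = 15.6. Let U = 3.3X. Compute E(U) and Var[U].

E(U) = -11.22, Var[U] = 2650.1904

U = 3.3X is linear with a = 3.3, b = 0.
E(U) = a·E(X) + b = 3.3·(-3.4) = -11.22.
Var[X] = 15.6² = 243.36.
Var[U] = a²·Var[X] = 3.3²·243.36 = 2650.1904.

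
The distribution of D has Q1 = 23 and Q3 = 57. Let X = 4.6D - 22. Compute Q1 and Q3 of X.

Q1(X) = 83.8, Q3(X) = 240.2

a = 4.6 > 0: Q1(X) = a·Q1(D)+b = 83.8, Q3(X) = a·Q3(D)+b = 240.2.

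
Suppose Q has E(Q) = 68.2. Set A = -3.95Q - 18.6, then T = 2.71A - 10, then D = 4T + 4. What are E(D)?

E(D) = -3157.8116

E(A) = (-3.95)·68.2 + (-18.6) = -287.99.
E(T) = 2.71·(-287.99) + (-10) = -790.4529.
E(D) = 4·(-790.4529) + 4 = -3157.8116.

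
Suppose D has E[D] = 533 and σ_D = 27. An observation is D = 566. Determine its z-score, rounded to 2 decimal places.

z = 1.22

z = (D − E[D]) / σ_D = (566 − 533) / 27 ≈ 1.22.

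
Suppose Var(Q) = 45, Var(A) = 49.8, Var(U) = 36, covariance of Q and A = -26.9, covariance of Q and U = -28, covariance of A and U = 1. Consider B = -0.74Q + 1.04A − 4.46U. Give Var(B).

Var(B) = a²·Var(Q) + b²·Var(A) + c²·Var(U) + 2ab·covariance of Q and A + 2ac·covariance of Q and U + 2bc·covariance of A and U, with a = -0.74, b = 1.04, c = -4.46.
= 24.642 + 53.86368 + 716.0976 + 41.40448 + (-184.8224) + (-9.2768)
= 641.90856.

Var(B) = 641.90856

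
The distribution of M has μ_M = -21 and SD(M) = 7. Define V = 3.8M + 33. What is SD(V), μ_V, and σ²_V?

SD(V) = 26.6, μ_V = -46.8, σ²_V = 707.56

V = 3.8M + 33 is linear with a = 3.8, b = 33.
SD(V) = |a|·SD(M) = |3.8|·7 = 26.6.
μ_V = a·μ_M + b = 3.8·(-21) + 33 = -46.8.
σ²_M = 7² = 49.
σ²_V = a²·σ²_M = 3.8²·49 = 707.56 (the additive constant 33 does not affect variance).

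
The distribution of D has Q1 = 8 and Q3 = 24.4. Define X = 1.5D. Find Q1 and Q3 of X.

Q1(X) = 12, Q3(X) = 36.6

a = 1.5 > 0: Q1(X) = a·Q1(D)+b = 12, Q3(X) = a·Q3(D)+b = 36.6.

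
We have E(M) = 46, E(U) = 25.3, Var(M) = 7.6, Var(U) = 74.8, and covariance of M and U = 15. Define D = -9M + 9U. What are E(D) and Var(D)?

E(D) = -186.3, Var(D) = 4244.4

E(D) = (-9)·E(M) + 9·E(U) = (-9)·46 + 9·25.3 = -186.3.
Var(D) = a²·Var(M) + b²·Var(U) + 2ab·covariance of M and U with a = -9, b = 9.
= (-9)²·7.6 + 9²·74.8 + 2·(-9)·9·15
= 615.6 + 6058.8 + (-2430) = 4244.4.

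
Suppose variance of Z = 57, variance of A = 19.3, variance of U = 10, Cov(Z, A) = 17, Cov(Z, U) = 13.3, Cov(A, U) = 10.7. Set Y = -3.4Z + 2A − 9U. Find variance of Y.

variance of Y = 1743.68

variance of Y = a²·variance of Z + b²·variance of A + c²·variance of U + 2ab·Cov(Z, A) + 2ac·Cov(Z, U) + 2bc·Cov(A, U), with a = -3.4, b = 2, c = -9.
= 658.92 + 77.2 + 810 + (-231.2) + 813.96 + (-385.2)
= 1743.68.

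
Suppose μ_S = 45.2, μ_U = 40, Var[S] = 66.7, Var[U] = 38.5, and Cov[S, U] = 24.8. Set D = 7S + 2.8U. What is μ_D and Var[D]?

μ_D = 428.4, Var[D] = 4542.3

μ_D = 7·μ_S + 2.8·μ_U = 7·45.2 + 2.8·40 = 428.4.
Var[D] = a²·Var[S] + b²·Var[U] + 2ab·Cov[S, U] with a = 7, b = 2.8.
= 7²·66.7 + 2.8²·38.5 + 2·7·2.8·24.8
= 3268.3 + 301.84 + 972.16 = 4542.3.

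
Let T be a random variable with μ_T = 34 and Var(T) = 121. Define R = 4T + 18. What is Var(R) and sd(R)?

Var(R) = 1936, sd(R) = 44

R = 4T + 18 is linear with a = 4, b = 18.
Var(R) = a²·Var(T) = 4²·121 = 1936 (the additive constant 18 does not affect variance).
sd(T) = √121 = 11.
sd(R) = |a|·sd(T) = |4|·11 = 44.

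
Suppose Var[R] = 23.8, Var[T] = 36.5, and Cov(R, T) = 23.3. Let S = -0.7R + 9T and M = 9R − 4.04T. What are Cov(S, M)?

Cov(S, M) = 476.1124

By bilinearity, Cov(S, M) = ac·Var[R] + bd·Var[T] + (ad+bc)·Cov(R, T), with a=-0.7, b=9, c=9, d=-4.04.
ac·Var[R] = (-0.7)·9·23.8 = -149.94
bd·Var[T] = 9·(-4.04)·36.5 = -1327.14
(ad+bc)·Cov(R, T) = (83.828)·23.3 = 1953.1924
Cov(S, M) = -149.94 + (-1327.14) + 1953.1924 = 476.1124.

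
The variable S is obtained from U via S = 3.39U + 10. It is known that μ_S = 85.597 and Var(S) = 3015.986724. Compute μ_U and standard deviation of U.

From S = 3.39U + 10: μ_S = a·μ_U + b, so μ_U = (μ_S − b)/a = (85.597 − 10)/3.39 = 22.3.
standard deviation of S = √3015.986724 = 54.918.
standard deviation of S = |a|·standard deviation of U, so standard deviation of U = 54.918/|3.39| = 16.2.

μ_U = 22.3, standard deviation of U = 16.2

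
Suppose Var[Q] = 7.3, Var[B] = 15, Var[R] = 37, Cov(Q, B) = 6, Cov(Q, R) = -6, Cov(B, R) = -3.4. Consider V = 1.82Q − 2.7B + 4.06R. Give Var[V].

Var[V] = a²·Var[Q] + b²·Var[B] + c²·Var[R] + 2ab·Cov(Q, B) + 2ac·Cov(Q, R) + 2bc·Cov(B, R), with a = 1.82, b = -2.7, c = 4.06.
= 24.18052 + 109.35 + 609.8932 + (-58.968) + (-88.6704) + 74.5416
= 670.32692.

Var[V] = 670.32692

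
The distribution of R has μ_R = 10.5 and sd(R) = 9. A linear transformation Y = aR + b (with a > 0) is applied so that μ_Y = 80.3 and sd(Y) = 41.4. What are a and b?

a = 4.6, b = 32

sd(Y) = a·sd(R) (a > 0), so a = 41.4/9 = 4.6.
μ_Y = a·μ_R + b, so b = 80.3 − 4.6·10.5 = 32.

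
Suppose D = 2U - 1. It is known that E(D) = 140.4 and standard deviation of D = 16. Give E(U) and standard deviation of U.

E(U) = 70.7, standard deviation of U = 8

From D = 2U - 1: E(D) = a·E(U) + b, so E(U) = (E(D) − b)/a = (140.4 − (-1))/2 = 70.7.
standard deviation of D = |a|·standard deviation of U, so standard deviation of U = 16/|2| = 8.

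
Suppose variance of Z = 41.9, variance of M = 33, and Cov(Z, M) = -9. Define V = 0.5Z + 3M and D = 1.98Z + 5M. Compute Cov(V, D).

Cov(V, D) = 460.521

By bilinearity, Cov(V, D) = ac·variance of Z + bd·variance of M + (ad+bc)·Cov(Z, M), with a=0.5, b=3, c=1.98, d=5.
ac·variance of Z = 0.5·1.98·41.9 = 41.481
bd·variance of M = 3·5·33 = 495
(ad+bc)·Cov(Z, M) = (8.44)·(-9) = -75.96
Cov(V, D) = 41.481 + 495 + (-75.96) = 460.521.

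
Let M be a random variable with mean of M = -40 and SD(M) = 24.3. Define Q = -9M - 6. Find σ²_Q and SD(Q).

Q = -9M - 6 is linear with a = -9, b = -6.
σ²_M = 24.3² = 590.49.
σ²_Q = a²·σ²_M = (-9)²·590.49 = 47829.69 (the additive constant -6 does not affect variance).
SD(Q) = |a|·SD(M) = |-9|·24.3 = 218.7.

σ²_Q = 47829.69, SD(Q) = 218.7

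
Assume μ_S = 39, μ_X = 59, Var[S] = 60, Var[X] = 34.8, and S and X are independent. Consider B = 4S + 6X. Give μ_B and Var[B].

μ_B = 4·μ_S + 6·μ_X = 4·39 + 6·59 = 510.
Var[B] = a²·Var[S] + b²·Var[X] + 2ab·Cov(S, X) with a = 4, b = 6.
Independence gives Cov(S, X) = 0.
= 4²·60 + 6²·34.8 + 2·4·6·0
= 960 + 1252.8 + 0 = 2212.8.

μ_B = 510, Var[B] = 2212.8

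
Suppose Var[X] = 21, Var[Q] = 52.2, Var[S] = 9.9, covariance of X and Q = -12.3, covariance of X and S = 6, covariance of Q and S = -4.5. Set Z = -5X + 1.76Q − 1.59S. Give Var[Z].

Var[Z] = 1048.78851

Var[Z] = a²·Var[X] + b²·Var[Q] + c²·Var[S] + 2ab·covariance of X and Q + 2ac·covariance of X and S + 2bc·covariance of Q and S, with a = -5, b = 1.76, c = -1.59.
= 525 + 161.69472 + 25.02819 + 216.48 + 95.4 + 25.1856
= 1048.78851.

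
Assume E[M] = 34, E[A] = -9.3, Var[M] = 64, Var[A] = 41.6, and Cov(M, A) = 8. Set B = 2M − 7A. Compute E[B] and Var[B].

E[B] = 133.1, Var[B] = 2070.4

E[B] = 2·E[M] + (-7)·E[A] = 2·34 + (-7)·(-9.3) = 133.1.
Var[B] = a²·Var[M] + b²·Var[A] + 2ab·Cov(M, A) with a = 2, b = -7.
= 2²·64 + (-7)²·41.6 + 2·2·(-7)·8
= 256 + 2038.4 + (-224) = 2070.4.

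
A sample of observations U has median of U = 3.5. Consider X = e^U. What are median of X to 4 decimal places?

e^U is monotone on this domain, so median of X = exp(3.5) ≈ 33.1155.

median of X = 33.1155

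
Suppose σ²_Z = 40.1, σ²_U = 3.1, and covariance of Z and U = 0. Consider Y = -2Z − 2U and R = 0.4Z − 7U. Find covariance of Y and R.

By bilinearity, covariance of Y and R = ac·σ²_Z + bd·σ²_U + (ad+bc)·covariance of Z and U, with a=-2, b=-2, c=0.4, d=-7.
ac·σ²_Z = (-2)·0.4·40.1 = -32.08
bd·σ²_U = (-2)·(-7)·3.1 = 43.4
(ad+bc)·covariance of Z and U = (13.2)·0 = 0
covariance of Y and R = -32.08 + 43.4 + 0 = 11.32.

covariance of Y and R = 11.32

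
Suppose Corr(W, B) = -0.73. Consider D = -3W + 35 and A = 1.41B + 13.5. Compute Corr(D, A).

Linear rescalings preserve |correlation|; the slopes -3 and 1.41 have opposite signs, so the correlation flips sign: Corr(D, A) = −Corr(W, B) = 0.73.

Corr(D, A) = 0.73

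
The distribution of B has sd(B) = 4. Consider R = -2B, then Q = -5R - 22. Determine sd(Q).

sd(Q) = 40

sd(R) = |-2|·4 = 8.
sd(Q) = |-5|·8 = 40.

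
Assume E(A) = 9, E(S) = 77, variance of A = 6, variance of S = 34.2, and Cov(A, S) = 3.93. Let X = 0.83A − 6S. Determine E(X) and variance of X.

E(X) = 0.83·E(A) + (-6)·E(S) = 0.83·9 + (-6)·77 = -454.53.
variance of X = a²·variance of A + b²·variance of S + 2ab·Cov(A, S) with a = 0.83, b = -6.
= 0.83²·6 + (-6)²·34.2 + 2·0.83·(-6)·3.93
= 4.1334 + 1231.2 + (-39.1428) = 1196.1906.

E(X) = -454.53, variance of X = 1196.1906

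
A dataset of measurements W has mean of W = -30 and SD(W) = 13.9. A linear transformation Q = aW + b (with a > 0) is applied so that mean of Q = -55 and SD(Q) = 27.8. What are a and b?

SD(Q) = a·SD(W) (a > 0), so a = 27.8/13.9 = 2.
mean of Q = a·mean of W + b, so b = -55 − 2·(-30) = 5.

a = 2, b = 5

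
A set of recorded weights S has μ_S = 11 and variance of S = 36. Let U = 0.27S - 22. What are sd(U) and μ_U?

sd(U) = 1.62, μ_U = -19.03

U = 0.27S - 22 is linear with a = 0.27, b = -22.
sd(S) = √36 = 6.
sd(U) = |a|·sd(S) = |0.27|·6 = 1.62.
μ_U = a·μ_S + b = 0.27·11 + (-22) = -19.03.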